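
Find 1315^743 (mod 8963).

By square-and-multiply:
1315^1 ≡ 1315 (mod 8963)
1315^2 ≡ 1315^2 = 1729225 ≡ 8329 (mod 8963)
1315^4 ≡ 8329^2 = 69372241 ≡ 7584 (mod 8963)
1315^8 ≡ 7584^2 = 57517056 ≡ 1485 (mod 8963)
1315^16 ≡ 1485^2 = 2205225 ≡ 327 (mod 8963)
1315^32 ≡ 327^2 = 106929 ≡ 8336 (mod 8963)
1315^64 ≡ 8336^2 = 69488896 ≡ 7720 (mod 8963)
1315^128 ≡ 7720^2 = 59598400 ≡ 3413 (mod 8963)
1315^256 ≡ 3413^2 = 11648569 ≡ 5632 (mod 8963)
1315^512 ≡ 5632^2 = 31719424 ≡ 8330 (mod 8963)
1315^743 = 1315^512 × 1315^128 × 1315^64 × 1315^32 × 1315^4 × 1315^2 × 1315^1 ≡ 8330 × 3413 × 7720 × 8336 × 7584 × 8329 × 1315 (mod 8963).
Accumulate the product:
8330 × 3413 = 28430290 ≡ 8617
8617 × 7720 = 66523240 ≡ 8817
8817 × 8336 = 73498512 ≡ 1912
1912 × 7584 = 14500608 ≡ 7437
7437 × 8329 = 61942773 ≡ 8443
8443 × 1315 = 11102545 ≡ 6351

6351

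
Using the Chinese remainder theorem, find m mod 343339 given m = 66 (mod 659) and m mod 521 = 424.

659⁻¹ mod 521: 659·185 ≡ 1 (mod 521), so 659⁻¹ ≡ 185.
m = 66 + 659·((424 − 66)·185 mod 521) = 66 + 659·63 = 41583.

41583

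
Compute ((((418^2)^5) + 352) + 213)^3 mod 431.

(418)^2 ≡ 169 (mod 431)
(169)^5 ≡ 290 (mod 431)
290 + 352 = 642 ≡ 211 (mod 431)
211 + 213 = 424
(424)^3 ≡ 88 (mod 431)

88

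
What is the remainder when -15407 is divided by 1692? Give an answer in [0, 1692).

-15407 = -10*1692 + 1513, so -15407 ≡ 1513 (mod 1692).

1513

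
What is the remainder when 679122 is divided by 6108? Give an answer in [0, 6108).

679122 = 111·6108 + 1134, so 679122 ≡ 1134 (mod 6108).

1134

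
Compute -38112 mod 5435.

-38112 = -8·5435 + 5368, so -38112 ≡ 5368 (mod 5435).

5368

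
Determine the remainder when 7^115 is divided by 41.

27

Compute successive squares:
115 in binary is 1110011, i.e. 115 = 64 + 32 + 16 + 2 + 1.
7^1 ≡ 7 (mod 41)
7^2 ≡ 7^2 = 49 ≡ 8 (mod 41)
7^4 ≡ 8^2 = 64 ≡ 23 (mod 41)
7^8 ≡ 23^2 = 529 ≡ 37 (mod 41)
7^16 ≡ 37^2 = 1369 ≡ 16 (mod 41)
7^32 ≡ 16^2 = 256 ≡ 10 (mod 41)
7^64 ≡ 10^2 = 100 ≡ 18 (mod 41)
7^115 = 7^64 × 7^32 × 7^16 × 7^2 × 7^1 ≡ 18 × 10 × 16 × 8 × 7 (mod 41).
Accumulate the product:
18 × 10 = 180 ≡ 16
16 × 16 = 256 ≡ 10
10 × 8 = 80 ≡ 39
39 × 7 = 273 ≡ 27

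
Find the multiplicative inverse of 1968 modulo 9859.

3632

9859 = 5·1968 + 19
1968 = 103·19 + 11
19 = 1·11 + 8
11 = 1·8 + 3
8 = 2·3 + 2
3 = 1·2 + 1
2 = 2·1 + 0
gcd(1968, 9859) = 1, so the inverse exists.
Back-substitute for 1:
1 = 1·3 − 1·2
  = −1·8 + 3·3
  = 3·11 − 4·8
  = −4·19 + 7·11
  = 7·1968 − 725·19
  = −725·9859 + 3632·1968
So 1968⁻¹ ≡ 3632 (mod 9859).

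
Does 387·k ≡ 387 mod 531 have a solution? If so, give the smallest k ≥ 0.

gcd(387, 531) = 9, and 9 | 387, so solutions exist.
Divide through by 9: 43·k = 43 (mod 59).
43⁻¹ ≡ 11 (mod 59).
k ≡ 11·43 ≡ 1 (mod 59).
The smallest non-negative solution is k = 1.

1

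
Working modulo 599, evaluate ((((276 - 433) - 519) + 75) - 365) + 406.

276 - 433 = -157 ≡ 442 (mod 599)
442 - 519 = -77 ≡ 522 (mod 599)
522 + 75 = 597
597 - 365 = 232
232 + 406 = 638 ≡ 39 (mod 599)

39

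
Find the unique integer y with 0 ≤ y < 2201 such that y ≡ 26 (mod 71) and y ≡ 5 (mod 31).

594

71⁻¹ mod 31: 71·7 ≡ 1 (mod 31), so 71⁻¹ ≡ 7.
y = 26 + 71·((5 − 26)·7 mod 31) = 26 + 71·8 = 594.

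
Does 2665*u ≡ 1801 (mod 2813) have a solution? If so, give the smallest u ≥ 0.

463

gcd(2665, 2813) = 1, so a unique solution mod 2813 exists.
2665⁻¹ ≡ 19 (mod 2813).
u ≡ 19*1801 ≡ 463 (mod 2813).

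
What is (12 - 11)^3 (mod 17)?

12 - 11 = 1
(1)^3 ≡ 1 (mod 17)

1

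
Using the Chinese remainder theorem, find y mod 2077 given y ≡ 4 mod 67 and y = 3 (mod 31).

67⁻¹ mod 31: 67*25 ≡ 1 (mod 31), so 67⁻¹ ≡ 25.
y = 4 + 67*((3 − 4)*25 mod 31) = 4 + 67*6 = 406.

406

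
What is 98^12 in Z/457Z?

Using repeated squaring:
12 in binary is 1100, i.e. 12 = 8 + 4.
98^1 ≡ 98 (mod 457)
98^2 ≡ 98^2 = 9604 ≡ 7 (mod 457)
98^4 ≡ 7^2 = 49 (mod 457)
98^8 ≡ 49^2 = 2401 ≡ 116 (mod 457)
98^12 = 98^8 · 98^4 ≡ 116 · 49 (mod 457).
116 · 49 = 5684 ≡ 200 (mod 457).

200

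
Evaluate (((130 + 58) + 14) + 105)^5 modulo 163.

130 + 58 = 188 ≡ 25 (mod 163)
25 + 14 = 39
39 + 105 = 144
(144)^5 ≡ 34 (mod 163)

34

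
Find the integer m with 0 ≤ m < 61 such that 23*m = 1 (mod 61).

8

By the extended Euclidean algorithm:
61 = 2·23 + 15
23 = 1·15 + 8
15 = 1·8 + 7
8 = 1·7 + 1
7 = 7·1 + 0
gcd(23, 61) = 1, so the inverse exists.
Bézout: 1 = −3·61 + 8·23.
So 23⁻¹ ≡ 8 (mod 61).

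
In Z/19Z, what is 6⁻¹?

16

19 = 3*6 + 1
6 = 6*1 + 0
gcd(6, 19) = 1, so the inverse exists.
Back-substitute for 1:
1 = 1*19 − 3*6
So 6⁻¹ ≡ −3 ≡ 16 (mod 19).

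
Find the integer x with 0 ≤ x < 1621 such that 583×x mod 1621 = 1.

114

1621 = 2×583 + 455
583 = 1×455 + 128
455 = 3×128 + 71
128 = 1×71 + 57
71 = 1×57 + 14
57 = 4×14 + 1
14 = 14×1 + 0
gcd(583, 1621) = 1, so the inverse exists.
Back-substitute for 1:
1 = 1×57 − 4×14
  = −4×71 + 5×57
  = 5×128 − 9×71
  = −9×455 + 32×128
  = 32×583 − 41×455
  = −41×1621 + 114×583
So 583⁻¹ ≡ 114 (mod 1621).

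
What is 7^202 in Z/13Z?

4

By square-and-multiply:
202 in binary is 11001010, i.e. 202 = 128 + 64 + 8 + 2.
7^1 ≡ 7 (mod 13)
7^2 ≡ 7^2 = 49 ≡ 10 (mod 13)
7^4 ≡ 10^2 = 100 ≡ 9 (mod 13)
7^8 ≡ 9^2 = 81 ≡ 3 (mod 13)
7^16 ≡ 3^2 = 9 (mod 13)
7^32 ≡ 9^2 = 81 ≡ 3 (mod 13)
7^64 ≡ 3^2 = 9 (mod 13)
7^128 ≡ 9^2 = 81 ≡ 3 (mod 13)
7^202 = 7^128 * 7^64 * 7^8 * 7^2 ≡ 3 * 9 * 3 * 10 (mod 13).
Accumulate the product:
3 * 9 = 27 ≡ 1
1 * 3 = 3
3 * 10 = 30 ≡ 4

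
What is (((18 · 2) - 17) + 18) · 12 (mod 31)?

18 · 2 = 36 ≡ 5 (mod 31)
5 - 17 = -12 ≡ 19 (mod 31)
19 + 18 = 37 ≡ 6 (mod 31)
6 · 12 = 72 ≡ 10 (mod 31)

10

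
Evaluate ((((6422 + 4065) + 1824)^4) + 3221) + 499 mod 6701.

6422 + 4065 = 10487 ≡ 3786 (mod 6701)
3786 + 1824 = 5610
(5610)^4 ≡ 3079 (mod 6701)
3079 + 3221 = 6300
6300 + 499 = 6799 ≡ 98 (mod 6701)

98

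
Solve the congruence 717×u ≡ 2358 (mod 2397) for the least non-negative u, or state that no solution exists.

gcd(717, 2397) = 3, and 3 | 2358, so solutions exist.
Divide through by 3: 239×u mod 799 = 786.
239⁻¹ ≡ 341 (mod 799).
u ≡ 341×786 ≡ 361 (mod 799).
The smallest non-negative solution is u = 361.

361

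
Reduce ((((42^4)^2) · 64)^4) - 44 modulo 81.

37

(42)^4 ≡ 0 (mod 81)
(0)^2 ≡ 0 (mod 81)
0 · 64 = 0
(0)^4 ≡ 0 (mod 81)
0 - 44 = -44 ≡ 37 (mod 81)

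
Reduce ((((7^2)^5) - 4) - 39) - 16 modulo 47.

20

(7)^2 ≡ 2 (mod 47)
(2)^5 ≡ 32 (mod 47)
32 - 4 = 28
28 - 39 = -11 ≡ 36 (mod 47)
36 - 16 = 20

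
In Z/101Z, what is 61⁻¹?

53

101 = 1·61 + 40
61 = 1·40 + 21
40 = 1·21 + 19
21 = 1·19 + 2
19 = 9·2 + 1
2 = 2·1 + 0
gcd(61, 101) = 1, so the inverse exists.
Back-substitute for 1:
1 = 1·19 − 9·2
  = −9·21 + 10·19
  = 10·40 − 19·21
  = −19·61 + 29·40
  = 29·101 − 48·61
So 61⁻¹ ≡ −48 ≡ 53 (mod 101).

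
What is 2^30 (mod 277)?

76

By square-and-multiply:
30 in binary is 11110, i.e. 30 = 16 + 8 + 4 + 2.
2^1 ≡ 2 (mod 277)
2^2 ≡ 2^2 = 4 (mod 277)
2^4 ≡ 4^2 = 16 (mod 277)
2^8 ≡ 16^2 = 256 (mod 277)
2^16 ≡ 256^2 = 65536 ≡ 164 (mod 277)
2^30 = 2^16 × 2^8 × 2^4 × 2^2 ≡ 164 × 256 × 16 × 4 (mod 277).
Accumulate the product:
164 × 256 = 41984 ≡ 157
157 × 16 = 2512 ≡ 19
19 × 4 = 76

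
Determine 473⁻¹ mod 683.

348

By the extended Euclidean algorithm:
683 = 1*473 + 210
473 = 2*210 + 53
210 = 3*53 + 51
53 = 1*51 + 2
51 = 25*2 + 1
2 = 2*1 + 0
gcd(473, 683) = 1, so the inverse exists.
Back-substitute for 1:
1 = 1*51 − 25*2
  = −25*53 + 26*51
  = 26*210 − 103*53
  = −103*473 + 232*210
  = 232*683 − 335*473
So 473⁻¹ ≡ −335 ≡ 348 (mod 683).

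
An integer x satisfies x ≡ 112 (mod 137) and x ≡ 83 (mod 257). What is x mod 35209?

137⁻¹ mod 257: 137*242 ≡ 1 (mod 257), so 137⁻¹ ≡ 242.
x = 112 + 137*((83 − 112)*242 mod 257) = 112 + 137*178 = 24498.

24498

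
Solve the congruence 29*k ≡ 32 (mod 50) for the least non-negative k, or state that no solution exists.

8

gcd(29, 50) = 1, so a unique solution mod 50 exists.
29⁻¹ ≡ 19 (mod 50).
k ≡ 19*32 ≡ 8 (mod 50).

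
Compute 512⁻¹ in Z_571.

571 = 1×512 + 59
512 = 8×59 + 40
59 = 1×40 + 19
40 = 2×19 + 2
19 = 9×2 + 1
2 = 2×1 + 0
gcd(512, 571) = 1, so the inverse exists.
Back-substitute for 1:
1 = 1×19 − 9×2
  = −9×40 + 19×19
  = 19×59 − 28×40
  = −28×512 + 243×59
  = 243×571 − 271×512
So 512⁻¹ ≡ −271 ≡ 300 (mod 571).

300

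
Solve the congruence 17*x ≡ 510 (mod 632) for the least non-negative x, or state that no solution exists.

gcd(17, 632) = 1, so a unique solution mod 632 exists.
17⁻¹ ≡ 409 (mod 632).
x ≡ 409*510 ≡ 30 (mod 632).

30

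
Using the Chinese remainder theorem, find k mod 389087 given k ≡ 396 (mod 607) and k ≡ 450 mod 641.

342744

607⁻¹ mod 641: 607×509 ≡ 1 (mod 641), so 607⁻¹ ≡ 509.
k = 396 + 607×((450 − 396)×509 mod 641) = 396 + 607×564 = 342744.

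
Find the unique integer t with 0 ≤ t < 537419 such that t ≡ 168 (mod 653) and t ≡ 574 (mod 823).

653⁻¹ mod 823: 653×518 ≡ 1 (mod 823), so 653⁻¹ ≡ 518.
t = 168 + 653×((574 − 168)×518 mod 823) = 168 + 653×443 = 289447.
Check: 289447 mod 653 = 168, 289447 mod 823 = 574. ✓

289447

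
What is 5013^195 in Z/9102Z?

195 in binary is 11000011, i.e. 195 = 128 + 64 + 2 + 1.
5013^1 ≡ 5013 (mod 9102)
5013^2 ≡ 5013^2 = 25130169 ≡ 8649 (mod 9102)
5013^4 ≡ 8649^2 = 74805201 ≡ 4965 (mod 9102)
5013^8 ≡ 4965^2 = 24651225 ≡ 3009 (mod 9102)
5013^16 ≡ 3009^2 = 9054081 ≡ 6693 (mod 9102)
5013^32 ≡ 6693^2 = 44796249 ≡ 5307 (mod 9102)
5013^64 ≡ 5307^2 = 28164249 ≡ 2661 (mod 9102)
5013^128 ≡ 2661^2 = 7080921 ≡ 8667 (mod 9102)
5013^195 = 5013^128 × 5013^64 × 5013^2 × 5013^1 ≡ 8667 × 2661 × 8649 × 5013 (mod 9102).
Accumulate the product:
8667 × 2661 = 23062887 ≡ 7521
7521 × 8649 = 65049129 ≡ 6237
6237 × 5013 = 31266081 ≡ 711

711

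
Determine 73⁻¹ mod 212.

61

By the extended Euclidean algorithm:
212 = 2×73 + 66
73 = 1×66 + 7
66 = 9×7 + 3
7 = 2×3 + 1
3 = 3×1 + 0
gcd(73, 212) = 1, so the inverse exists.
Bézout: 1 = −21×212 + 61×73.
So 73⁻¹ ≡ 61 (mod 212).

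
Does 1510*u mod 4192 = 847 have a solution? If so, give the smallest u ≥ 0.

gcd(1510, 4192) = 2, and 2 does not divide 847.
So the congruence has no solution.

no solution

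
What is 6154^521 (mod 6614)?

5750

521 in binary is 1000001001, i.e. 521 = 512 + 8 + 1.
6154^1 ≡ 6154 (mod 6614)
6154^2 ≡ 6154^2 = 37871716 ≡ 6566 (mod 6614)
6154^4 ≡ 6566^2 = 43112356 ≡ 2304 (mod 6614)
6154^8 ≡ 2304^2 = 5308416 ≡ 3988 (mod 6614)
6154^16 ≡ 3988^2 = 15904144 ≡ 4088 (mod 6614)
6154^32 ≡ 4088^2 = 16711744 ≡ 4780 (mod 6614)
6154^64 ≡ 4780^2 = 22848400 ≡ 3644 (mod 6614)
6154^128 ≡ 3644^2 = 13278736 ≡ 4438 (mod 6614)
6154^256 ≡ 4438^2 = 19695844 ≡ 5966 (mod 6614)
6154^512 ≡ 5966^2 = 35593156 ≡ 3222 (mod 6614)
6154^521 = 6154^512 * 6154^8 * 6154^1 ≡ 3222 * 3988 * 6154 (mod 6614).
Accumulate the product:
3222 * 3988 = 12849336 ≡ 4948
4948 * 6154 = 30449992 ≡ 5750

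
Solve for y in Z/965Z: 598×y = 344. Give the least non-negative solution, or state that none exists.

gcd(598, 965) = 1, so a unique solution mod 965 exists.
598⁻¹ ≡ 447 (mod 965).
y ≡ 447×344 ≡ 333 (mod 965).

333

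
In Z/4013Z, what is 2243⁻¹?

4013 = 1×2243 + 1770
2243 = 1×1770 + 473
1770 = 3×473 + 351
473 = 1×351 + 122
351 = 2×122 + 107
122 = 1×107 + 15
107 = 7×15 + 2
15 = 7×2 + 1
2 = 2×1 + 0
gcd(2243, 4013) = 1, so the inverse exists.
Back-substitute for 1:
1 = 1×15 − 7×2
  = −7×107 + 50×15
  = 50×122 − 57×107
  = −57×351 + 164×122
  = 164×473 − 221×351
  = −221×1770 + 827×473
  = 827×2243 − 1048×1770
  = −1048×4013 + 1875×2243
So 2243⁻¹ ≡ 1875 (mod 4013).

1875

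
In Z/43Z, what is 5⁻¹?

26

By the extended Euclidean algorithm:
43 = 8×5 + 3
5 = 1×3 + 2
3 = 1×2 + 1
2 = 2×1 + 0
gcd(5, 43) = 1, so the inverse exists.
Back-substitute for 1:
1 = 1×3 − 1×2
  = −1×5 + 2×3
  = 2×43 − 17×5
So 5⁻¹ ≡ −17 ≡ 26 (mod 43).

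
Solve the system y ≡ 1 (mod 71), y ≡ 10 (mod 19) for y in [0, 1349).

143

71⁻¹ mod 19: 71*15 ≡ 1 (mod 19), so 71⁻¹ ≡ 15.
y = 1 + 71*((10 − 1)*15 mod 19) = 1 + 71*2 = 143.
Check: 143 mod 71 = 1, 143 mod 19 = 10. ✓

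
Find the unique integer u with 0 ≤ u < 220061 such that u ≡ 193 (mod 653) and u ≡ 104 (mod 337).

170626

653⁻¹ mod 337: 653×16 ≡ 1 (mod 337), so 653⁻¹ ≡ 16.
u = 193 + 653×((104 − 193)×16 mod 337) = 193 + 653×261 = 170626.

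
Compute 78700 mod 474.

78700 = 166·474 + 16, so 78700 ≡ 16 (mod 474).

16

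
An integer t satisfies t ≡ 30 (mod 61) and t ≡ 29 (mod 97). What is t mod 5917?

3812

61⁻¹ mod 97: 61*35 ≡ 1 (mod 97), so 61⁻¹ ≡ 35.
t = 30 + 61*((29 − 30)*35 mod 97) = 30 + 61*62 = 3812.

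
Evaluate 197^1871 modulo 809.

By square-and-multiply:
197^1 ≡ 197 (mod 809)
197^2 ≡ 197^2 = 38809 ≡ 786 (mod 809)
197^4 ≡ 786^2 = 617796 ≡ 529 (mod 809)
197^8 ≡ 529^2 = 279841 ≡ 736 (mod 809)
197^16 ≡ 736^2 = 541696 ≡ 475 (mod 809)
197^32 ≡ 475^2 = 225625 ≡ 723 (mod 809)
197^64 ≡ 723^2 = 522729 ≡ 115 (mod 809)
197^128 ≡ 115^2 = 13225 ≡ 281 (mod 809)
197^256 ≡ 281^2 = 78961 ≡ 488 (mod 809)
197^512 ≡ 488^2 = 238144 ≡ 298 (mod 809)
197^1024 ≡ 298^2 = 88804 ≡ 623 (mod 809)
197^1871 = 197^1024 × 197^512 × 197^256 × 197^64 × 197^8 × 197^4 × 197^2 × 197^1 ≡ 623 × 298 × 488 × 115 × 736 × 529 × 786 × 197 (mod 809).
Accumulate the product:
623 × 298 = 185654 ≡ 393
393 × 488 = 191784 ≡ 51
51 × 115 = 5865 ≡ 202
202 × 736 = 148672 ≡ 625
625 × 529 = 330625 ≡ 553
553 × 786 = 434658 ≡ 225
225 × 197 = 44325 ≡ 639

639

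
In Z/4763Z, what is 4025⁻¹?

4763 = 1*4025 + 738
4025 = 5*738 + 335
738 = 2*335 + 68
335 = 4*68 + 63
68 = 1*63 + 5
63 = 12*5 + 3
5 = 1*3 + 2
3 = 1*2 + 1
2 = 2*1 + 0
gcd(4025, 4763) = 1, so the inverse exists.
Bézout: 1 = −1598*4763 + 1891*4025.
So 4025⁻¹ ≡ 1891 (mod 4763).

1891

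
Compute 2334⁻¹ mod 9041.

7999

Run the extended Euclidean algorithm:
9041 = 3·2334 + 2039
2334 = 1·2039 + 295
2039 = 6·295 + 269
295 = 1·269 + 26
269 = 10·26 + 9
26 = 2·9 + 8
9 = 1·8 + 1
8 = 8·1 + 0
gcd(2334, 9041) = 1, so the inverse exists.
Bézout: 1 = 269·9041 − 1042·2334.
So 2334⁻¹ ≡ −1042 ≡ 7999 (mod 9041).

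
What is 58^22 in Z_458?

58^1 ≡ 58 (mod 458)
58^2 ≡ 58^2 = 3364 ≡ 158 (mod 458)
58^4 ≡ 158^2 = 24964 ≡ 232 (mod 458)
58^8 ≡ 232^2 = 53824 ≡ 238 (mod 458)
58^16 ≡ 238^2 = 56644 ≡ 310 (mod 458)
58^22 = 58^16 * 58^4 * 58^2 ≡ 310 * 232 * 158 (mod 458).
Accumulate the product:
310 * 232 = 71920 ≡ 14
14 * 158 = 2212 ≡ 380

380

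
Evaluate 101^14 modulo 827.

625

14 in binary is 1110, i.e. 14 = 8 + 4 + 2.
101^1 ≡ 101 (mod 827)
101^2 ≡ 101^2 = 10201 ≡ 277 (mod 827)
101^4 ≡ 277^2 = 76729 ≡ 645 (mod 827)
101^8 ≡ 645^2 = 416025 ≡ 44 (mod 827)
101^14 = 101^8 × 101^4 × 101^2 ≡ 44 × 645 × 277 (mod 827).
Accumulate the product:
44 × 645 = 28380 ≡ 262
262 × 277 = 72574 ≡ 625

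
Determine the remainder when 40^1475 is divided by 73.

Using repeated squaring:
40^1 ≡ 40 (mod 73)
40^2 ≡ 40^2 = 1600 ≡ 67 (mod 73)
40^4 ≡ 67^2 = 4489 ≡ 36 (mod 73)
40^8 ≡ 36^2 = 1296 ≡ 55 (mod 73)
40^16 ≡ 55^2 = 3025 ≡ 32 (mod 73)
40^32 ≡ 32^2 = 1024 ≡ 2 (mod 73)
40^64 ≡ 2^2 = 4 (mod 73)
40^128 ≡ 4^2 = 16 (mod 73)
40^256 ≡ 16^2 = 256 ≡ 37 (mod 73)
40^512 ≡ 37^2 = 1369 ≡ 55 (mod 73)
40^1024 ≡ 55^2 = 3025 ≡ 32 (mod 73)
40^1475 = 40^1024 * 40^256 * 40^128 * 40^64 * 40^2 * 40^1 ≡ 32 * 37 * 16 * 4 * 67 * 40 (mod 73).
Accumulate the product:
32 * 37 = 1184 ≡ 16
16 * 16 = 256 ≡ 37
37 * 4 = 148 ≡ 2
2 * 67 = 134 ≡ 61
61 * 40 = 2440 ≡ 31

31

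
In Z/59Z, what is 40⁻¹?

By the extended Euclidean algorithm:
59 = 1*40 + 19
40 = 2*19 + 2
19 = 9*2 + 1
2 = 2*1 + 0
gcd(40, 59) = 1, so the inverse exists.
Back-substitute for 1:
1 = 1*19 − 9*2
  = −9*40 + 19*19
  = 19*59 − 28*40
So 40⁻¹ ≡ −28 ≡ 31 (mod 59).

31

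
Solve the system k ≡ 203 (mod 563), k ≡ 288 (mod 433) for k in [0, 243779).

234974

563⁻¹ mod 433: 563×10 ≡ 1 (mod 433), so 563⁻¹ ≡ 10.
k = 203 + 563×((288 − 203)×10 mod 433) = 203 + 563×417 = 234974.
Check: 234974 mod 563 = 203, 234974 mod 433 = 288. ✓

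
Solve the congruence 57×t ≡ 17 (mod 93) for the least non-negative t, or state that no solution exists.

no solution

gcd(57, 93) = 3, and 3 does not divide 17.
So the congruence has no solution.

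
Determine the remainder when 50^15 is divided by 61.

15 in binary is 1111, i.e. 15 = 8 + 4 + 2 + 1.
50^1 ≡ 50 (mod 61)
50^2 ≡ 50^2 = 2500 ≡ 60 (mod 61)
50^4 ≡ 60^2 = 3600 ≡ 1 (mod 61)
50^8 ≡ 1^2 = 1 (mod 61)
50^15 = 50^8 × 50^4 × 50^2 × 50^1 ≡ 1 × 1 × 60 × 50 (mod 61).
Accumulate the product:
1 × 1 = 1
1 × 60 = 60
60 × 50 = 3000 ≡ 11

11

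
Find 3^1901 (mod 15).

Using repeated squaring:
1901 in binary is 11101101101, i.e. 1901 = 1024 + 512 + 256 + 64 + 32 + 8 + 4 + 1.
3^1 ≡ 3 (mod 15)
3^2 ≡ 3^2 = 9 (mod 15)
3^4 ≡ 9^2 = 81 ≡ 6 (mod 15)
3^8 ≡ 6^2 = 36 ≡ 6 (mod 15)
3^16 ≡ 6^2 = 36 ≡ 6 (mod 15)
3^32 ≡ 6^2 = 36 ≡ 6 (mod 15)
3^64 ≡ 6^2 = 36 ≡ 6 (mod 15)
3^128 ≡ 6^2 = 36 ≡ 6 (mod 15)
3^256 ≡ 6^2 = 36 ≡ 6 (mod 15)
3^512 ≡ 6^2 = 36 ≡ 6 (mod 15)
3^1024 ≡ 6^2 = 36 ≡ 6 (mod 15)
3^1901 = 3^1024 × 3^512 × 3^256 × 3^64 × 3^32 × 3^8 × 3^4 × 3^1 ≡ 6 × 6 × 6 × 6 × 6 × 6 × 6 × 3 (mod 15).
Accumulate the product:
6 × 6 = 36 ≡ 6
6 × 6 = 36 ≡ 6
6 × 6 = 36 ≡ 6
6 × 6 = 36 ≡ 6
6 × 6 = 36 ≡ 6
6 × 6 = 36 ≡ 6
6 × 3 = 18 ≡ 3

3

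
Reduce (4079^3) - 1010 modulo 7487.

5077

(4079)^3 ≡ 6087 (mod 7487)
6087 - 1010 = 5077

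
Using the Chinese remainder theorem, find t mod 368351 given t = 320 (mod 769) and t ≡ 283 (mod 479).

769⁻¹ mod 479: 769·332 ≡ 1 (mod 479), so 769⁻¹ ≡ 332.
t = 320 + 769·((283 − 320)·332 mod 479) = 320 + 769·170 = 131050.

131050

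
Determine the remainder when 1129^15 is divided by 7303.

By square-and-multiply:
15 in binary is 1111, i.e. 15 = 8 + 4 + 2 + 1.
1129^1 ≡ 1129 (mod 7303)
1129^2 ≡ 1129^2 = 1274641 ≡ 3919 (mod 7303)
1129^4 ≡ 3919^2 = 15358561 ≡ 352 (mod 7303)
1129^8 ≡ 352^2 = 123904 ≡ 7056 (mod 7303)
1129^15 = 1129^8 * 1129^4 * 1129^2 * 1129^1 ≡ 7056 * 352 * 3919 * 1129 (mod 7303).
Accumulate the product:
7056 * 352 = 2483712 ≡ 692
692 * 3919 = 2711948 ≡ 2535
2535 * 1129 = 2862015 ≡ 6542

6542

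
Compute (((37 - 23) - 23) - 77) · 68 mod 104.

80

37 - 23 = 14
14 - 23 = -9 ≡ 95 (mod 104)
95 - 77 = 18
18 · 68 = 1224 ≡ 80 (mod 104)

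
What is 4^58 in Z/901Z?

492

58 in binary is 111010, i.e. 58 = 32 + 16 + 8 + 2.
4^1 ≡ 4 (mod 901)
4^2 ≡ 4^2 = 16 (mod 901)
4^4 ≡ 16^2 = 256 (mod 901)
4^8 ≡ 256^2 = 65536 ≡ 664 (mod 901)
4^16 ≡ 664^2 = 440896 ≡ 307 (mod 901)
4^32 ≡ 307^2 = 94249 ≡ 545 (mod 901)
4^58 = 4^32 · 4^16 · 4^8 · 4^2 ≡ 545 · 307 · 664 · 16 (mod 901).
Accumulate the product:
545 · 307 = 167315 ≡ 630
630 · 664 = 418320 ≡ 256
256 · 16 = 4096 ≡ 492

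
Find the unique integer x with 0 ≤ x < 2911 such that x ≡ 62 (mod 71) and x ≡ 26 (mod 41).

71⁻¹ mod 41: 71*26 ≡ 1 (mod 41), so 71⁻¹ ≡ 26.
x = 62 + 71*((26 − 62)*26 mod 41) = 62 + 71*7 = 559.

559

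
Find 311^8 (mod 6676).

6549

Using repeated squaring:
311^1 ≡ 311 (mod 6676)
311^2 ≡ 311^2 = 96721 ≡ 3257 (mod 6676)
311^4 ≡ 3257^2 = 10608049 ≡ 6561 (mod 6676)
311^8 ≡ 6561^2 = 43046721 ≡ 6549 (mod 6676)
So 311^8 ≡ 6549 (mod 6676).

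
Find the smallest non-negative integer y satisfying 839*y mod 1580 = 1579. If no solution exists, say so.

gcd(839, 1580) = 1, so a unique solution mod 1580 exists.
839⁻¹ ≡ 919 (mod 1580).
y ≡ 919*1579 ≡ 661 (mod 1580).

661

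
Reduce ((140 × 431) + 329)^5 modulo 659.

140 × 431 = 60340 ≡ 371 (mod 659)
371 + 329 = 700 ≡ 41 (mod 659)
(41)^5 ≡ 47 (mod 659)

47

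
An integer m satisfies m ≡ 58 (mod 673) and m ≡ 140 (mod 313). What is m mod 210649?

673⁻¹ mod 313: 673×20 ≡ 1 (mod 313), so 673⁻¹ ≡ 20.
m = 58 + 673×((140 − 58)×20 mod 313) = 58 + 673×75 = 50533.

50533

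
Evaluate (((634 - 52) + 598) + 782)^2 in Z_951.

747

634 - 52 = 582
582 + 598 = 1180 ≡ 229 (mod 951)
229 + 782 = 1011 ≡ 60 (mod 951)
(60)^2 ≡ 747 (mod 951)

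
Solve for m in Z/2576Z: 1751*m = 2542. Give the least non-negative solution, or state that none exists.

50

gcd(1751, 2576) = 1, so a unique solution mod 2576 exists.
1751⁻¹ ≡ 2423 (mod 2576).
m ≡ 2423*2542 ≡ 50 (mod 2576).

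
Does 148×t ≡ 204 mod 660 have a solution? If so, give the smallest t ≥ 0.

gcd(148, 660) = 4, and 4 | 204, so solutions exist.
Divide through by 4: 37×t = 51 (mod 165).
37⁻¹ ≡ 58 (mod 165).
t ≡ 58×51 ≡ 153 (mod 165).
The smallest non-negative solution is t = 153.

153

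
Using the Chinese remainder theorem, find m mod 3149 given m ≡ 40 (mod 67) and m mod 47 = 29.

2050

67⁻¹ mod 47: 67*40 ≡ 1 (mod 47), so 67⁻¹ ≡ 40.
m = 40 + 67*((29 − 40)*40 mod 47) = 40 + 67*30 = 2050.
Check: 2050 mod 67 = 40, 2050 mod 47 = 29. ✓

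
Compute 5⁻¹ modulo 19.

4

19 = 3×5 + 4
5 = 1×4 + 1
4 = 4×1 + 0
gcd(5, 19) = 1, so the inverse exists.
Back-substitute for 1:
1 = 1×5 − 1×4
  = −1×19 + 4×5
So 5⁻¹ ≡ 4 (mod 19).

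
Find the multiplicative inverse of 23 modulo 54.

Apply the Euclidean algorithm and back-substitute:
54 = 2*23 + 8
23 = 2*8 + 7
8 = 1*7 + 1
7 = 7*1 + 0
gcd(23, 54) = 1, so the inverse exists.
Back-substitute for 1:
1 = 1*8 − 1*7
  = −1*23 + 3*8
  = 3*54 − 7*23
So 23⁻¹ ≡ −7 ≡ 47 (mod 54).

47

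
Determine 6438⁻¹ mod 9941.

9941 = 1×6438 + 3503
6438 = 1×3503 + 2935
3503 = 1×2935 + 568
2935 = 5×568 + 95
568 = 5×95 + 93
95 = 1×93 + 2
93 = 46×2 + 1
2 = 2×1 + 0
gcd(6438, 9941) = 1, so the inverse exists.
Back-substitute for 1:
1 = 1×93 − 46×2
  = −46×95 + 47×93
  = 47×568 − 281×95
  = −281×2935 + 1452×568
  = 1452×3503 − 1733×2935
  = −1733×6438 + 3185×3503
  = 3185×9941 − 4918×6438
So 6438⁻¹ ≡ −4918 ≡ 5023 (mod 9941).

5023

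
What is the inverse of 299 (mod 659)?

108

Apply the Euclidean algorithm and back-substitute:
659 = 2·299 + 61
299 = 4·61 + 55
61 = 1·55 + 6
55 = 9·6 + 1
6 = 6·1 + 0
gcd(299, 659) = 1, so the inverse exists.
Bézout: 1 = −49·659 + 108·299.
So 299⁻¹ ≡ 108 (mod 659).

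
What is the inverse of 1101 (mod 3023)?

637

Run the extended Euclidean algorithm:
3023 = 2×1101 + 821
1101 = 1×821 + 280
821 = 2×280 + 261
280 = 1×261 + 19
261 = 13×19 + 14
19 = 1×14 + 5
14 = 2×5 + 4
5 = 1×4 + 1
4 = 4×1 + 0
gcd(1101, 3023) = 1, so the inverse exists.
Bézout: 1 = −232×3023 + 637×1101.
So 1101⁻¹ ≡ 637 (mod 3023).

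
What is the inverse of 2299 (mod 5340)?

439

By the extended Euclidean algorithm:
5340 = 2*2299 + 742
2299 = 3*742 + 73
742 = 10*73 + 12
73 = 6*12 + 1
12 = 12*1 + 0
gcd(2299, 5340) = 1, so the inverse exists.
Bézout: 1 = −189*5340 + 439*2299.
So 2299⁻¹ ≡ 439 (mod 5340).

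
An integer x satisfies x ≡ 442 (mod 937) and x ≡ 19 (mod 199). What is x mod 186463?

937⁻¹ mod 199: 937·24 ≡ 1 (mod 199), so 937⁻¹ ≡ 24.
x = 442 + 937·((19 − 442)·24 mod 199) = 442 + 937·196 = 184094.

184094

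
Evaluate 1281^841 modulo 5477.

1076

Compute successive squares:
841 in binary is 1101001001, i.e. 841 = 512 + 256 + 64 + 8 + 1.
1281^1 ≡ 1281 (mod 5477)
1281^2 ≡ 1281^2 = 1640961 ≡ 3338 (mod 5477)
1281^4 ≡ 3338^2 = 11142244 ≡ 2026 (mod 5477)
1281^8 ≡ 2026^2 = 4104676 ≡ 2403 (mod 5477)
1281^16 ≡ 2403^2 = 5774409 ≡ 1651 (mod 5477)
1281^32 ≡ 1651^2 = 2725801 ≡ 3732 (mod 5477)
1281^64 ≡ 3732^2 = 13927824 ≡ 5290 (mod 5477)
1281^128 ≡ 5290^2 = 27984100 ≡ 2107 (mod 5477)
1281^256 ≡ 2107^2 = 4439449 ≡ 3079 (mod 5477)
1281^512 ≡ 3079^2 = 9480241 ≡ 5031 (mod 5477)
1281^841 = 1281^512 × 1281^256 × 1281^64 × 1281^8 × 1281^1 ≡ 5031 × 3079 × 5290 × 2403 × 1281 (mod 5477).
Accumulate the product:
5031 × 3079 = 15490449 ≡ 1493
1493 × 5290 = 7897970 ≡ 136
136 × 2403 = 326808 ≡ 3665
3665 × 1281 = 4694865 ≡ 1076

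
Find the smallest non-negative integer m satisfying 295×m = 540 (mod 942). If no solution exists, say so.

864

gcd(295, 942) = 1, so a unique solution mod 942 exists.
295⁻¹ ≡ 661 (mod 942).
m ≡ 661×540 ≡ 864 (mod 942).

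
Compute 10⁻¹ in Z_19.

19 = 1·10 + 9
10 = 1·9 + 1
9 = 9·1 + 0
gcd(10, 19) = 1, so the inverse exists.
Back-substitute for 1:
1 = 1·10 − 1·9
  = −1·19 + 2·10
So 10⁻¹ ≡ 2 (mod 19).

2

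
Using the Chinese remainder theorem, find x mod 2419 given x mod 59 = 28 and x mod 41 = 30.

59⁻¹ mod 41: 59·16 ≡ 1 (mod 41), so 59⁻¹ ≡ 16.
x = 28 + 59·((30 − 28)·16 mod 41) = 28 + 59·32 = 1916.

1916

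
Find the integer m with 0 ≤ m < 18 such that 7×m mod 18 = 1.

Run the extended Euclidean algorithm:
18 = 2·7 + 4
7 = 1·4 + 3
4 = 1·3 + 1
3 = 3·1 + 0
gcd(7, 18) = 1, so the inverse exists.
Back-substitute for 1:
1 = 1·4 − 1·3
  = −1·7 + 2·4
  = 2·18 − 5·7
So 7⁻¹ ≡ −5 ≡ 13 (mod 18).

13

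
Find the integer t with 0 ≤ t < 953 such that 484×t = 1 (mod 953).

Apply the Euclidean algorithm and back-substitute:
953 = 1×484 + 469
484 = 1×469 + 15
469 = 31×15 + 4
15 = 3×4 + 3
4 = 1×3 + 1
3 = 3×1 + 0
gcd(484, 953) = 1, so the inverse exists.
Bézout: 1 = 129×953 − 254×484.
So 484⁻¹ ≡ −254 ≡ 699 (mod 953).

699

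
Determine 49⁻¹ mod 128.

128 = 2·49 + 30
49 = 1·30 + 19
30 = 1·19 + 11
19 = 1·11 + 8
11 = 1·8 + 3
8 = 2·3 + 2
3 = 1·2 + 1
2 = 2·1 + 0
gcd(49, 128) = 1, so the inverse exists.
Bézout: 1 = 18·128 − 47·49.
So 49⁻¹ ≡ −47 ≡ 81 (mod 128).

81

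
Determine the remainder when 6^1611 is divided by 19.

By square-and-multiply:
1611 in binary is 11001001011, i.e. 1611 = 1024 + 512 + 64 + 8 + 2 + 1.
6^1 ≡ 6 (mod 19)
6^2 ≡ 6^2 = 36 ≡ 17 (mod 19)
6^4 ≡ 17^2 = 289 ≡ 4 (mod 19)
6^8 ≡ 4^2 = 16 (mod 19)
6^16 ≡ 16^2 = 256 ≡ 9 (mod 19)
6^32 ≡ 9^2 = 81 ≡ 5 (mod 19)
6^64 ≡ 5^2 = 25 ≡ 6 (mod 19)
6^128 ≡ 6^2 = 36 ≡ 17 (mod 19)
6^256 ≡ 17^2 = 289 ≡ 4 (mod 19)
6^512 ≡ 4^2 = 16 (mod 19)
6^1024 ≡ 16^2 = 256 ≡ 9 (mod 19)
6^1611 = 6^1024 × 6^512 × 6^64 × 6^8 × 6^2 × 6^1 ≡ 9 × 16 × 6 × 16 × 17 × 6 (mod 19).
Accumulate the product:
9 × 16 = 144 ≡ 11
11 × 6 = 66 ≡ 9
9 × 16 = 144 ≡ 11
11 × 17 = 187 ≡ 16
16 × 6 = 96 ≡ 1

1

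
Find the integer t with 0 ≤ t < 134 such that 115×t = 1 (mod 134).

Run the extended Euclidean algorithm:
134 = 1×115 + 19
115 = 6×19 + 1
19 = 19×1 + 0
gcd(115, 134) = 1, so the inverse exists.
Bézout: 1 = −6×134 + 7×115.
So 115⁻¹ ≡ 7 (mod 134).

7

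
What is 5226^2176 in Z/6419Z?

4120

2176 in binary is 100010000000, i.e. 2176 = 2048 + 128.
5226^1 ≡ 5226 (mod 6419)
5226^2 ≡ 5226^2 = 27311076 ≡ 4650 (mod 6419)
5226^4 ≡ 4650^2 = 21622500 ≡ 3308 (mod 6419)
5226^8 ≡ 3308^2 = 10942864 ≡ 4888 (mod 6419)
5226^16 ≡ 4888^2 = 23892544 ≡ 1026 (mod 6419)
5226^32 ≡ 1026^2 = 1052676 ≡ 6379 (mod 6419)
5226^64 ≡ 6379^2 = 40691641 ≡ 1600 (mod 6419)
5226^128 ≡ 1600^2 = 2560000 ≡ 5238 (mod 6419)
5226^256 ≡ 5238^2 = 27436644 ≡ 1838 (mod 6419)
5226^512 ≡ 1838^2 = 3378244 ≡ 1850 (mod 6419)
5226^1024 ≡ 1850^2 = 3422500 ≡ 1173 (mod 6419)
5226^2048 ≡ 1173^2 = 1375929 ≡ 2263 (mod 6419)
5226^2176 = 5226^2048 × 5226^128 ≡ 2263 × 5238 (mod 6419).
2263 × 5238 = 11853594 ≡ 4120 (mod 6419).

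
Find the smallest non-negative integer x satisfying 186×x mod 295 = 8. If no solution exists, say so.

73

gcd(186, 295) = 1, so a unique solution mod 295 exists.
186⁻¹ ≡ 46 (mod 295).
x ≡ 46×8 ≡ 73 (mod 295).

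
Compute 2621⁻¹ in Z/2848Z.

1493

Apply the Euclidean algorithm and back-substitute:
2848 = 1*2621 + 227
2621 = 11*227 + 124
227 = 1*124 + 103
124 = 1*103 + 21
103 = 4*21 + 19
21 = 1*19 + 2
19 = 9*2 + 1
2 = 2*1 + 0
gcd(2621, 2848) = 1, so the inverse exists.
Bézout: 1 = 1247*2848 − 1355*2621.
So 2621⁻¹ ≡ −1355 ≡ 1493 (mod 2848).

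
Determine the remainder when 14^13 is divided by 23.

11

Using repeated squaring:
13 in binary is 1101, i.e. 13 = 8 + 4 + 1.
14^1 ≡ 14 (mod 23)
14^2 ≡ 14^2 = 196 ≡ 12 (mod 23)
14^4 ≡ 12^2 = 144 ≡ 6 (mod 23)
14^8 ≡ 6^2 = 36 ≡ 13 (mod 23)
14^13 = 14^8 × 14^4 × 14^1 ≡ 13 × 6 × 14 (mod 23).
Accumulate the product:
13 × 6 = 78 ≡ 9
9 × 14 = 126 ≡ 11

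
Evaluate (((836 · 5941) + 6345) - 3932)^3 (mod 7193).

836 · 5941 = 4966676 ≡ 3506 (mod 7193)
3506 + 6345 = 9851 ≡ 2658 (mod 7193)
2658 - 3932 = -1274 ≡ 5919 (mod 7193)
(5919)^3 ≡ 1658 (mod 7193)

1658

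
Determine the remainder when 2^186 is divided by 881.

372

186 in binary is 10111010, i.e. 186 = 128 + 32 + 16 + 8 + 2.
2^1 ≡ 2 (mod 881)
2^2 ≡ 2^2 = 4 (mod 881)
2^4 ≡ 4^2 = 16 (mod 881)
2^8 ≡ 16^2 = 256 (mod 881)
2^16 ≡ 256^2 = 65536 ≡ 342 (mod 881)
2^32 ≡ 342^2 = 116964 ≡ 672 (mod 881)
2^64 ≡ 672^2 = 451584 ≡ 512 (mod 881)
2^128 ≡ 512^2 = 262144 ≡ 487 (mod 881)
2^186 = 2^128 × 2^32 × 2^16 × 2^8 × 2^2 ≡ 487 × 672 × 342 × 256 × 4 (mod 881).
Accumulate the product:
487 × 672 = 327264 ≡ 413
413 × 342 = 141246 ≡ 286
286 × 256 = 73216 ≡ 93
93 × 4 = 372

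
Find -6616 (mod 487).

-6616 = -14·487 + 202, so -6616 ≡ 202 (mod 487).

202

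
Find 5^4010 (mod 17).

9

Using repeated squaring:
4010 in binary is 111110101010, i.e. 4010 = 2048 + 1024 + 512 + 256 + 128 + 32 + 8 + 2.
5^1 ≡ 5 (mod 17)
5^2 ≡ 5^2 = 25 ≡ 8 (mod 17)
5^4 ≡ 8^2 = 64 ≡ 13 (mod 17)
5^8 ≡ 13^2 = 169 ≡ 16 (mod 17)
5^16 ≡ 16^2 = 256 ≡ 1 (mod 17)
5^32 ≡ 1^2 = 1 (mod 17)
5^64 ≡ 1^2 = 1 (mod 17)
5^128 ≡ 1^2 = 1 (mod 17)
5^256 ≡ 1^2 = 1 (mod 17)
5^512 ≡ 1^2 = 1 (mod 17)
5^1024 ≡ 1^2 = 1 (mod 17)
5^2048 ≡ 1^2 = 1 (mod 17)
5^4010 = 5^2048 · 5^1024 · 5^512 · 5^256 · 5^128 · 5^32 · 5^8 · 5^2 ≡ 1 · 1 · 1 · 1 · 1 · 1 · 16 · 8 (mod 17).
Accumulate the product:
1 · 1 = 1
1 · 1 = 1
1 · 1 = 1
1 · 1 = 1
1 · 1 = 1
1 · 16 = 16
16 · 8 = 128 ≡ 9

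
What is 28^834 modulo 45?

Compute successive squares:
834 in binary is 1101000010, i.e. 834 = 512 + 256 + 64 + 2.
28^1 ≡ 28 (mod 45)
28^2 ≡ 28^2 = 784 ≡ 19 (mod 45)
28^4 ≡ 19^2 = 361 ≡ 1 (mod 45)
28^8 ≡ 1^2 = 1 (mod 45)
28^16 ≡ 1^2 = 1 (mod 45)
28^32 ≡ 1^2 = 1 (mod 45)
28^64 ≡ 1^2 = 1 (mod 45)
28^128 ≡ 1^2 = 1 (mod 45)
28^256 ≡ 1^2 = 1 (mod 45)
28^512 ≡ 1^2 = 1 (mod 45)
28^834 = 28^512 × 28^256 × 28^64 × 28^2 ≡ 1 × 1 × 1 × 19 (mod 45).
Accumulate the product:
1 × 1 = 1
1 × 1 = 1
1 × 19 = 19

19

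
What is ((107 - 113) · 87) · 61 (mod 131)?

107 - 113 = -6 ≡ 125 (mod 131)
125 · 87 = 10875 ≡ 2 (mod 131)
2 · 61 = 122

122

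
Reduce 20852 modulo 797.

130

20852 = 26·797 + 130, so 20852 ≡ 130 (mod 797).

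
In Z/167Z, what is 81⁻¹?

Apply the Euclidean algorithm and back-substitute:
167 = 2·81 + 5
81 = 16·5 + 1
5 = 5·1 + 0
gcd(81, 167) = 1, so the inverse exists.
Back-substitute for 1:
1 = 1·81 − 16·5
  = −16·167 + 33·81
So 81⁻¹ ≡ 33 (mod 167).

33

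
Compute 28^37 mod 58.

28

28^1 ≡ 28 (mod 58)
28^2 ≡ 28^2 = 784 ≡ 30 (mod 58)
28^4 ≡ 30^2 = 900 ≡ 30 (mod 58)
28^8 ≡ 30^2 = 900 ≡ 30 (mod 58)
28^16 ≡ 30^2 = 900 ≡ 30 (mod 58)
28^32 ≡ 30^2 = 900 ≡ 30 (mod 58)
28^37 = 28^32 * 28^4 * 28^1 ≡ 30 * 30 * 28 (mod 58).
Accumulate the product:
30 * 30 = 900 ≡ 30
30 * 28 = 840 ≡ 28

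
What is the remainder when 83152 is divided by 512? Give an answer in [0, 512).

208

83152 = 162*512 + 208, so 83152 ≡ 208 (mod 512).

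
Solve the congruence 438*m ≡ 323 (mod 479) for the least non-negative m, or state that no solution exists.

144

gcd(438, 479) = 1, so a unique solution mod 479 exists.
438⁻¹ ≡ 257 (mod 479).
m ≡ 257*323 ≡ 144 (mod 479).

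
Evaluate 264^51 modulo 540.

324

Using repeated squaring:
51 in binary is 110011, i.e. 51 = 32 + 16 + 2 + 1.
264^1 ≡ 264 (mod 540)
264^2 ≡ 264^2 = 69696 ≡ 36 (mod 540)
264^4 ≡ 36^2 = 1296 ≡ 216 (mod 540)
264^8 ≡ 216^2 = 46656 ≡ 216 (mod 540)
264^16 ≡ 216^2 = 46656 ≡ 216 (mod 540)
264^32 ≡ 216^2 = 46656 ≡ 216 (mod 540)
264^51 = 264^32 × 264^16 × 264^2 × 264^1 ≡ 216 × 216 × 36 × 264 (mod 540).
Accumulate the product:
216 × 216 = 46656 ≡ 216
216 × 36 = 7776 ≡ 216
216 × 264 = 57024 ≡ 324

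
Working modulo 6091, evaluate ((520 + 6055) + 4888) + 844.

520 + 6055 = 6575 ≡ 484 (mod 6091)
484 + 4888 = 5372
5372 + 844 = 6216 ≡ 125 (mod 6091)

125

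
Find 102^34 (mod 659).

34 in binary is 100010, i.e. 34 = 32 + 2.
102^1 ≡ 102 (mod 659)
102^2 ≡ 102^2 = 10404 ≡ 519 (mod 659)
102^4 ≡ 519^2 = 269361 ≡ 489 (mod 659)
102^8 ≡ 489^2 = 239121 ≡ 563 (mod 659)
102^16 ≡ 563^2 = 316969 ≡ 649 (mod 659)
102^32 ≡ 649^2 = 421201 ≡ 100 (mod 659)
102^34 = 102^32 * 102^2 ≡ 100 * 519 (mod 659).
100 * 519 = 51900 ≡ 498 (mod 659).

498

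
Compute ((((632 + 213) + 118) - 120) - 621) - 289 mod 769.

702

632 + 213 = 845 ≡ 76 (mod 769)
76 + 118 = 194
194 - 120 = 74
74 - 621 = -547 ≡ 222 (mod 769)
222 - 289 = -67 ≡ 702 (mod 769)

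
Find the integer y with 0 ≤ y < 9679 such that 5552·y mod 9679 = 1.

By the extended Euclidean algorithm:
9679 = 1·5552 + 4127
5552 = 1·4127 + 1425
4127 = 2·1425 + 1277
1425 = 1·1277 + 148
1277 = 8·148 + 93
148 = 1·93 + 55
93 = 1·55 + 38
55 = 1·38 + 17
38 = 2·17 + 4
17 = 4·4 + 1
4 = 4·1 + 0
gcd(5552, 9679) = 1, so the inverse exists.
Back-substitute for 1:
1 = 1·17 − 4·4
  = −4·38 + 9·17
  = 9·55 − 13·38
  = −13·93 + 22·55
  = 22·148 − 35·93
  = −35·1277 + 302·148
  = 302·1425 − 337·1277
  = −337·4127 + 976·1425
  = 976·5552 − 1313·4127
  = −1313·9679 + 2289·5552
So 5552⁻¹ ≡ 2289 (mod 9679).

2289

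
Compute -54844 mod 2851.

-54844 = -20*2851 + 2176, so -54844 ≡ 2176 (mod 2851).

2176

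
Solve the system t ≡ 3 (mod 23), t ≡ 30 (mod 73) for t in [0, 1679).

1636

23⁻¹ mod 73: 23×54 ≡ 1 (mod 73), so 23⁻¹ ≡ 54.
t = 3 + 23×((30 − 3)×54 mod 73) = 3 + 23×71 = 1636.
Check: 1636 mod 23 = 3, 1636 mod 73 = 30. ✓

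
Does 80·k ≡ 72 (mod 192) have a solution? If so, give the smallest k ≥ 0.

no solution

gcd(80, 192) = 16, and 16 does not divide 72.
So the congruence has no solution.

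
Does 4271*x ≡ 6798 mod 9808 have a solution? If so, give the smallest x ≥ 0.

3522

gcd(4271, 9808) = 1, so a unique solution mod 9808 exists.
4271⁻¹ ≡ 9103 (mod 9808).
x ≡ 9103*6798 ≡ 3522 (mod 9808).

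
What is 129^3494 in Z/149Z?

142

By square-and-multiply:
129^1 ≡ 129 (mod 149)
129^2 ≡ 129^2 = 16641 ≡ 102 (mod 149)
129^4 ≡ 102^2 = 10404 ≡ 123 (mod 149)
129^8 ≡ 123^2 = 15129 ≡ 80 (mod 149)
129^16 ≡ 80^2 = 6400 ≡ 142 (mod 149)
129^32 ≡ 142^2 = 20164 ≡ 49 (mod 149)
129^64 ≡ 49^2 = 2401 ≡ 17 (mod 149)
129^128 ≡ 17^2 = 289 ≡ 140 (mod 149)
129^256 ≡ 140^2 = 19600 ≡ 81 (mod 149)
129^512 ≡ 81^2 = 6561 ≡ 5 (mod 149)
129^1024 ≡ 5^2 = 25 (mod 149)
129^2048 ≡ 25^2 = 625 ≡ 29 (mod 149)
129^3494 = 129^2048 · 129^1024 · 129^256 · 129^128 · 129^32 · 129^4 · 129^2 ≡ 29 · 25 · 81 · 140 · 49 · 123 · 102 (mod 149).
Accumulate the product:
29 · 25 = 725 ≡ 129
129 · 81 = 10449 ≡ 19
19 · 140 = 2660 ≡ 127
127 · 49 = 6223 ≡ 114
114 · 123 = 14022 ≡ 16
16 · 102 = 1632 ≡ 142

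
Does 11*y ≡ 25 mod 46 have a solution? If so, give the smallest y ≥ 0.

gcd(11, 46) = 1, so a unique solution mod 46 exists.
11⁻¹ ≡ 21 (mod 46).
y ≡ 21*25 ≡ 19 (mod 46).

19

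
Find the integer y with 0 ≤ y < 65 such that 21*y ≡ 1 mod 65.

31

Run the extended Euclidean algorithm:
65 = 3*21 + 2
21 = 10*2 + 1
2 = 2*1 + 0
gcd(21, 65) = 1, so the inverse exists.
Bézout: 1 = −10*65 + 31*21.
So 21⁻¹ ≡ 31 (mod 65).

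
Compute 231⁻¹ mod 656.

71

Run the extended Euclidean algorithm:
656 = 2×231 + 194
231 = 1×194 + 37
194 = 5×37 + 9
37 = 4×9 + 1
9 = 9×1 + 0
gcd(231, 656) = 1, so the inverse exists.
Bézout: 1 = −25×656 + 71×231.
So 231⁻¹ ≡ 71 (mod 656).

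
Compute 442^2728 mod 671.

Compute successive squares:
2728 in binary is 101010101000, i.e. 2728 = 2048 + 512 + 128 + 32 + 8.
442^1 ≡ 442 (mod 671)
442^2 ≡ 442^2 = 195364 ≡ 103 (mod 671)
442^4 ≡ 103^2 = 10609 ≡ 544 (mod 671)
442^8 ≡ 544^2 = 295936 ≡ 25 (mod 671)
442^16 ≡ 25^2 = 625 (mod 671)
442^32 ≡ 625^2 = 390625 ≡ 103 (mod 671)
442^64 ≡ 103^2 = 10609 ≡ 544 (mod 671)
442^128 ≡ 544^2 = 295936 ≡ 25 (mod 671)
442^256 ≡ 25^2 = 625 (mod 671)
442^512 ≡ 625^2 = 390625 ≡ 103 (mod 671)
442^1024 ≡ 103^2 = 10609 ≡ 544 (mod 671)
442^2048 ≡ 544^2 = 295936 ≡ 25 (mod 671)
442^2728 = 442^2048 × 442^512 × 442^128 × 442^32 × 442^8 ≡ 25 × 103 × 25 × 103 × 25 (mod 671).
Accumulate the product:
25 × 103 = 2575 ≡ 562
562 × 25 = 14050 ≡ 630
630 × 103 = 64890 ≡ 474
474 × 25 = 11850 ≡ 443

443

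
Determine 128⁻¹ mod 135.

77

By the extended Euclidean algorithm:
135 = 1·128 + 7
128 = 18·7 + 2
7 = 3·2 + 1
2 = 2·1 + 0
gcd(128, 135) = 1, so the inverse exists.
Back-substitute for 1:
1 = 1·7 − 3·2
  = −3·128 + 55·7
  = 55·135 − 58·128
So 128⁻¹ ≡ −58 ≡ 77 (mod 135).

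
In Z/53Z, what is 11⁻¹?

Run the extended Euclidean algorithm:
53 = 4*11 + 9
11 = 1*9 + 2
9 = 4*2 + 1
2 = 2*1 + 0
gcd(11, 53) = 1, so the inverse exists.
Bézout: 1 = 5*53 − 24*11.
So 11⁻¹ ≡ −24 ≡ 29 (mod 53).

29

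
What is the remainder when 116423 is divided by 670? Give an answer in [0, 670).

513

116423 = 173*670 + 513, so 116423 ≡ 513 (mod 670).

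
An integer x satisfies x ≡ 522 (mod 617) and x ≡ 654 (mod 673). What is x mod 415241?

617⁻¹ mod 673: 617·12 ≡ 1 (mod 673), so 617⁻¹ ≡ 12.
x = 522 + 617·((654 − 522)·12 mod 673) = 522 + 617·238 = 147368.

147368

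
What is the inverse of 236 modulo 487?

357

Run the extended Euclidean algorithm:
487 = 2×236 + 15
236 = 15×15 + 11
15 = 1×11 + 4
11 = 2×4 + 3
4 = 1×3 + 1
3 = 3×1 + 0
gcd(236, 487) = 1, so the inverse exists.
Back-substitute for 1:
1 = 1×4 − 1×3
  = −1×11 + 3×4
  = 3×15 − 4×11
  = −4×236 + 63×15
  = 63×487 − 130×236
So 236⁻¹ ≡ −130 ≡ 357 (mod 487).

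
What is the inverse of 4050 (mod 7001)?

Run the extended Euclidean algorithm:
7001 = 1·4050 + 2951
4050 = 1·2951 + 1099
2951 = 2·1099 + 753
1099 = 1·753 + 346
753 = 2·346 + 61
346 = 5·61 + 41
61 = 1·41 + 20
41 = 2·20 + 1
20 = 20·1 + 0
gcd(4050, 7001) = 1, so the inverse exists.
Back-substitute for 1:
1 = 1·41 − 2·20
  = −2·61 + 3·41
  = 3·346 − 17·61
  = −17·753 + 37·346
  = 37·1099 − 54·753
  = −54·2951 + 145·1099
  = 145·4050 − 199·2951
  = −199·7001 + 344·4050
So 4050⁻¹ ≡ 344 (mod 7001).

344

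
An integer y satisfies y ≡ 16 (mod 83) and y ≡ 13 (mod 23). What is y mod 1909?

83⁻¹ mod 23: 83×5 ≡ 1 (mod 23), so 83⁻¹ ≡ 5.
y = 16 + 83×((13 − 16)×5 mod 23) = 16 + 83×8 = 680.
Check: 680 mod 83 = 16, 680 mod 23 = 13. ✓

680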